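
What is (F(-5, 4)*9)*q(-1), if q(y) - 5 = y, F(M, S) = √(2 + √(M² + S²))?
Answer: 36*√(2 + √41) ≈ 104.36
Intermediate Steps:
q(y) = 5 + y
(F(-5, 4)*9)*q(-1) = (√(2 + √((-5)² + 4²))*9)*(5 - 1) = (√(2 + √(25 + 16))*9)*4 = (√(2 + √41)*9)*4 = (9*√(2 + √41))*4 = 36*√(2 + √41)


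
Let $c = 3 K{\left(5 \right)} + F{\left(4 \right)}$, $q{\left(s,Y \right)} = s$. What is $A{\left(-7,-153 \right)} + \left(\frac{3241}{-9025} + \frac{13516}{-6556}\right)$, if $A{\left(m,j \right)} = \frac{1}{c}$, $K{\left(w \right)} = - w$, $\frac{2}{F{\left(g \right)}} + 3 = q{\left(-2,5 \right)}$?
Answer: $- \frac{23397813}{9413075} \approx -2.4857$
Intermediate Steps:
$F{\left(g \right)} = - \frac{2}{5}$ ($F{\left(g \right)} = \frac{2}{-3 - 2} = \frac{2}{-5} = 2 \left(- \frac{1}{5}\right) = - \frac{2}{5}$)
$c = - \frac{77}{5}$ ($c = 3 \left(\left(-1\right) 5\right) - \frac{2}{5} = 3 \left(-5\right) - \frac{2}{5} = -15 - \frac{2}{5} = - \frac{77}{5} \approx -15.4$)
$A{\left(m,j \right)} = - \frac{5}{77}$ ($A{\left(m,j \right)} = \frac{1}{- \frac{77}{5}} = - \frac{5}{77}$)
$A{\left(-7,-153 \right)} + \left(\frac{3241}{-9025} + \frac{13516}{-6556}\right) = - \frac{5}{77} + \left(\frac{3241}{-9025} + \frac{13516}{-6556}\right) = - \frac{5}{77} + \left(3241 \left(- \frac{1}{9025}\right) + 13516 \left(- \frac{1}{6556}\right)\right) = - \frac{5}{77} - \frac{35807474}{14791975} = - \frac{23397813}{9413075}$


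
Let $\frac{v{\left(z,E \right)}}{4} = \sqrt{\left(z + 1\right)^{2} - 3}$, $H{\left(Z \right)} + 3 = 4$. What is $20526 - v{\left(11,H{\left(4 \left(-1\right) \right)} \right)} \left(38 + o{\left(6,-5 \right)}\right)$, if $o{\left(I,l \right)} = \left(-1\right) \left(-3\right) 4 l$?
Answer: $20526 + 88 \sqrt{141} \approx 21571.0$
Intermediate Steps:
$H{\left(Z \right)} = 1$ ($H{\left(Z \right)} = -3 + 4 = 1$)
$v{\left(z,E \right)} = 4 \sqrt{-3 + \left(1 + z\right)^{2}}$ ($v{\left(z,E \right)} = 4 \sqrt{\left(z + 1\right)^{2} - 3} = 4 \sqrt{\left(1 + z\right)^{2} - 3} = 4 \sqrt{-3 + \left(1 + z\right)^{2}}$)
$o{\left(I,l \right)} = 12 l$ ($o{\left(I,l \right)} = 3 \cdot 4 l = 12 l$)
$20526 - v{\left(11,H{\left(4 \left(-1\right) \right)} \right)} \left(38 + o{\left(6,-5 \right)}\right) = 20526 - 4 \sqrt{-3 + \left(1 + 11\right)^{2}} \left(38 + 12 \left(-5\right)\right) = 20526 - 4 \sqrt{-3 + 12^{2}} \left(38 - 60\right) = 20526 - 4 \sqrt{-3 + 144} \left(-22\right) = 20526 - 4 \sqrt{141} \left(-22\right) = 20526 - - 88 \sqrt{141} = 20526 + 88 \sqrt{141}$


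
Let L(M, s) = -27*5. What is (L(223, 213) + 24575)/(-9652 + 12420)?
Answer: 3055/346 ≈ 8.8295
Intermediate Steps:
L(M, s) = -135
(L(223, 213) + 24575)/(-9652 + 12420) = (-135 + 24575)/(-9652 + 12420) = 24440/2768 = 24440*(1/2768) = 3055/346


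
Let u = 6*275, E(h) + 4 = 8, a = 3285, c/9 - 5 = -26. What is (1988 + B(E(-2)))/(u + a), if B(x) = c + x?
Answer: 601/1645 ≈ 0.36535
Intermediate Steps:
c = -189 (c = 45 + 9*(-26) = 45 - 234 = -189)
E(h) = 4 (E(h) = -4 + 8 = 4)
B(x) = -189 + x
u = 1650
(1988 + B(E(-2)))/(u + a) = (1988 + (-189 + 4))/(1650 + 3285) = (1988 - 185)/4935 = 1803*(1/4935) = 601/1645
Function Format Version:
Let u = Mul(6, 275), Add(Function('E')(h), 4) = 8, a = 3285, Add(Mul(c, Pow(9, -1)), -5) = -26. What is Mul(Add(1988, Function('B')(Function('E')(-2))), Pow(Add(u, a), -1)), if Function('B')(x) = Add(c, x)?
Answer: Rational(601, 1645) ≈ 0.36535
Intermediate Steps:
c = -189 (c = Add(45, Mul(9, -26)) = Add(45, -234) = -189)
Function('E')(h) = 4 (Function('E')(h) = Add(-4, 8) = 4)
Function('B')(x) = Add(-189, x)
u = 1650
Mul(Add(1988, Function('B')(Function('E')(-2))), Pow(Add(u, a), -1)) = Mul(Add(1988, Add(-189, 4)), Pow(Add(1650, 3285), -1)) = Mul(Add(1988, -185), Pow(4935, -1)) = Mul(1803, Rational(1, 4935)) = Rational(601, 1645)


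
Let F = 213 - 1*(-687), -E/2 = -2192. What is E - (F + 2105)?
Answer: 1379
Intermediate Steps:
E = 4384 (E = -2*(-2192) = 4384)
F = 900 (F = 213 + 687 = 900)
E - (F + 2105) = 4384 - (900 + 2105) = 4384 - 1*3005 = 4384 - 3005 = 1379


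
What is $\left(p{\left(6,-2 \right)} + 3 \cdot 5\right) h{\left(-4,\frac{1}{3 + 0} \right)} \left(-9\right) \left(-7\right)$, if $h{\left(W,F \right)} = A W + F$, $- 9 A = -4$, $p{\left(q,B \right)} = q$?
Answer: $-1911$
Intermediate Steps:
$A = \frac{4}{9}$ ($A = \left(- \frac{1}{9}\right) \left(-4\right) = \frac{4}{9} \approx 0.44444$)
$h{\left(W,F \right)} = F + \frac{4 W}{9}$ ($h{\left(W,F \right)} = \frac{4 W}{9} + F = F + \frac{4 W}{9}$)
$\left(p{\left(6,-2 \right)} + 3 \cdot 5\right) h{\left(-4,\frac{1}{3 + 0} \right)} \left(-9\right) \left(-7\right) = \left(6 + 3 \cdot 5\right) \left(\frac{1}{3 + 0} + \frac{4}{9} \left(-4\right)\right) \left(-9\right) \left(-7\right) = \left(6 + 15\right) \left(\frac{1}{3} - \frac{16}{9}\right) \left(-9\right) \left(-7\right) = 21 \left(\frac{1}{3} - \frac{16}{9}\right) \left(-9\right) \left(-7\right) = 21 \left(- \frac{13}{9}\right) \left(-9\right) \left(-7\right) = \left(- \frac{91}{3}\right) \left(-9\right) \left(-7\right) = 273 \left(-7\right) = -1911$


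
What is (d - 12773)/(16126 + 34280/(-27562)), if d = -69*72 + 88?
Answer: -243275993/222215266 ≈ -1.0948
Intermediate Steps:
d = -4880 (d = -4968 + 88 = -4880)
(d - 12773)/(16126 + 34280/(-27562)) = (-4880 - 12773)/(16126 + 34280/(-27562)) = -17653/(16126 + 34280*(-1/27562)) = -17653/(16126 - 17140/13781) = -17653/222215266/13781 = -17653*13781/222215266 = -243275993/222215266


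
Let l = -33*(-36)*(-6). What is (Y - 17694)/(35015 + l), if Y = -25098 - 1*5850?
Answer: -48642/27887 ≈ -1.7443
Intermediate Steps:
Y = -30948 (Y = -25098 - 5850 = -30948)
l = -7128 (l = 1188*(-6) = -7128)
(Y - 17694)/(35015 + l) = (-30948 - 17694)/(35015 - 7128) = -48642/27887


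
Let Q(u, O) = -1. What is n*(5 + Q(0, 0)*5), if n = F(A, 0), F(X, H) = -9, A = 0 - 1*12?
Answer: 0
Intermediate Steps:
A = -12 (A = 0 - 12 = -12)
n = -9
n*(5 + Q(0, 0)*5) = -9*(5 - 1*5) = -9*(5 - 5) = -9*0 = 0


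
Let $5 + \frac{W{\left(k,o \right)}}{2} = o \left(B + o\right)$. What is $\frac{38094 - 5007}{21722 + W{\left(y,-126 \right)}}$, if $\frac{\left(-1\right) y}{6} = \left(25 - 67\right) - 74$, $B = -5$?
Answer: $\frac{33087}{54724} \approx 0.60462$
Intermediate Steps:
$y = 696$ ($y = - 6 \left(\left(25 - 67\right) - 74\right) = - 6 \left(-42 - 74\right) = \left(-6\right) \left(-116\right) = 696$)
$W{\left(k,o \right)} = -10 + 2 o \left(-5 + o\right)$
$\frac{38094 - 5007}{21722 + W{\left(y,-126 \right)}} = \frac{38094 - 5007}{21722 - \left(-1250 - 31752\right)} = \frac{33087}{21722 + \left(-10 + 1260 + 2 \cdot 15876\right)} = \frac{33087}{21722 + \left(-10 + 1260 + 31752\right)} = \frac{33087}{21722 + 33002} = \frac{33087}{54724}$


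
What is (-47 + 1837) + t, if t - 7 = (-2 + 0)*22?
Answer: 1753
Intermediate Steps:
t = -37 (t = 7 + (-2 + 0)*22 = 7 - 2*22 = 7 - 44 = -37)
(-47 + 1837) + t = (-47 + 1837) - 37 = 1790 - 37 = 1753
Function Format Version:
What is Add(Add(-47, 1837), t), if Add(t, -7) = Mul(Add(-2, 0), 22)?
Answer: 1753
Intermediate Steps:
t = -37 (t = Add(7, Mul(Add(-2, 0), 22)) = Add(7, Mul(-2, 22)) = Add(7, -44) = -37)
Add(Add(-47, 1837), t) = Add(Add(-47, 1837), -37) = Add(1790, -37) = 1753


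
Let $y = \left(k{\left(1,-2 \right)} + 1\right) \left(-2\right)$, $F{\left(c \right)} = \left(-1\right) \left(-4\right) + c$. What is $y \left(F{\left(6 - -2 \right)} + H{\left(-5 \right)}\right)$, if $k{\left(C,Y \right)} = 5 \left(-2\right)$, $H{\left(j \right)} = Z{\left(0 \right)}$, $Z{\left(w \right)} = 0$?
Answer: $216$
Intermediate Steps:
$F{\left(c \right)} = 4 + c$
$H{\left(j \right)} = 0$
$k{\left(C,Y \right)} = -10$
$y = 18$ ($y = \left(-10 + 1\right) \left(-2\right) = \left(-9\right) \left(-2\right) = 18$)
$y \left(F{\left(6 - -2 \right)} + H{\left(-5 \right)}\right) = 18 \left(\left(4 + \left(6 - -2\right)\right) + 0\right) = 18 \left(\left(4 + \left(6 + 2\right)\right) + 0\right) = 18 \left(\left(4 + 8\right) + 0\right) = 18 \left(12 + 0\right) = 18 \cdot 12 = 216$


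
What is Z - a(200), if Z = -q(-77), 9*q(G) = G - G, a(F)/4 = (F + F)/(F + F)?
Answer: -4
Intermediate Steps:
a(F) = 4 (a(F) = 4*((F + F)/(F + F)) = 4*((2*F)/((2*F))) = 4*((2*F)*(1/(2*F))) = 4*1 = 4)
q(G) = 0 (q(G) = (G - G)/9 = (⅑)*0 = 0)
Z = 0 (Z = -1*0 = 0)
Z - a(200) = 0 - 1*4 = 0 - 4 = -4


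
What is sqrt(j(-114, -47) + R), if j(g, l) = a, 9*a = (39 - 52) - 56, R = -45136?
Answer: I*sqrt(406293)/3 ≈ 212.47*I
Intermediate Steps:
a = -23/3 (a = ((39 - 52) - 56)/9 = (-13 - 56)/9 = (1/9)*(-69) = -23/3 ≈ -7.6667)
j(g, l) = -23/3
sqrt(j(-114, -47) + R) = sqrt(-23/3 - 45136) = sqrt(-135431/3) = I*sqrt(406293)/3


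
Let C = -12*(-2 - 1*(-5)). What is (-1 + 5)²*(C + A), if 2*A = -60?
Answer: -1056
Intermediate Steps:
A = -30 (A = (½)*(-60) = -30)
C = -36 (C = -12*(-2 + 5) = -12*3 = -36)
(-1 + 5)²*(C + A) = (-1 + 5)²*(-36 - 30) = 4²*(-66) = 16*(-66) = -1056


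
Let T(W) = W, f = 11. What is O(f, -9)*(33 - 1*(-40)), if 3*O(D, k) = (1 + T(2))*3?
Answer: 219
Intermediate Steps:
O(D, k) = 3 (O(D, k) = ((1 + 2)*3)/3 = (3*3)/3 = (1/3)*9 = 3)
O(f, -9)*(33 - 1*(-40)) = 3*(33 - 1*(-40)) = 3*(33 + 40) = 3*73 = 219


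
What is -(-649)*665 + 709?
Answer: 432294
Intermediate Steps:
-(-649)*665 + 709 = -649*(-665) + 709 = 431585 + 709 = 432294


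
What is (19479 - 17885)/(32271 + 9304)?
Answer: 1594/41575 ≈ 0.038340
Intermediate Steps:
(19479 - 17885)/(32271 + 9304) = 1594/41575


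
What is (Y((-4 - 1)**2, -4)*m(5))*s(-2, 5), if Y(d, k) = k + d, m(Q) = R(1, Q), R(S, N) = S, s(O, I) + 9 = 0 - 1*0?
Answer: -189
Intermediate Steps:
s(O, I) = -9 (s(O, I) = -9 + (0 - 1*0) = -9 + (0 + 0) = -9 + 0 = -9)
m(Q) = 1
Y(d, k) = d + k
(Y((-4 - 1)**2, -4)*m(5))*s(-2, 5) = (((-4 - 1)**2 - 4)*1)*(-9) = (((-5)**2 - 4)*1)*(-9) = ((25 - 4)*1)*(-9) = (21*1)*(-9) = 21*(-9) = -189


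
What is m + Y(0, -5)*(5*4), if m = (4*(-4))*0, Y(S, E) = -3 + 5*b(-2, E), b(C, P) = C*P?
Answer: 940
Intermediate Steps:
Y(S, E) = -3 - 10*E (Y(S, E) = -3 + 5*(-2*E) = -3 - 10*E)
m = 0 (m = -16*0 = 0)
m + Y(0, -5)*(5*4) = 0 + (-3 - 10*(-5))*(5*4) = 0 + (-3 + 50)*20 = 0 + 47*20 = 0 + 940 = 940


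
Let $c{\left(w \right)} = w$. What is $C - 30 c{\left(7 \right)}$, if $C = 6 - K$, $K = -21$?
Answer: $-183$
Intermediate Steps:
$C = 27$ ($C = 6 - -21 = 6 + 21 = 27$)
$C - 30 c{\left(7 \right)} = 27 - 210 = -183$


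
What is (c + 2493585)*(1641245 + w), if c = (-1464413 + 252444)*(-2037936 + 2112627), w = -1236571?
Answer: -36631366869913956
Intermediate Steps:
c = -90523176579 (c = -1211969*74691 = -90523176579)
(c + 2493585)*(1641245 + w) = (-90523176579 + 2493585)*(1641245 - 1236571) = -90520682994*404674 = -36631366869913956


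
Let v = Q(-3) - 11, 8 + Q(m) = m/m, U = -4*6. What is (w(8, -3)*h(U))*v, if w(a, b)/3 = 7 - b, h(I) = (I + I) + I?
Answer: 38880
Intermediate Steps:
U = -24
h(I) = 3*I (h(I) = 2*I + I = 3*I)
Q(m) = -7 (Q(m) = -8 + m/m = -8 + 1 = -7)
w(a, b) = 21 - 3*b (w(a, b) = 3*(7 - b) = 21 - 3*b)
v = -18 (v = -7 - 11 = -18)
(w(8, -3)*h(U))*v = ((21 - 3*(-3))*(3*(-24)))*(-18) = ((21 + 9)*(-72))*(-18) = (30*(-72))*(-18) = -2160*(-18) = 38880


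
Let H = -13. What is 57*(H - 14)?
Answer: -1539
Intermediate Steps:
57*(H - 14) = 57*(-13 - 14) = 57*(-27) = -1539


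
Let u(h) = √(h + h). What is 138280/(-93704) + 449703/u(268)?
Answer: -17285/11713 + 449703*√134/268 ≈ 19423.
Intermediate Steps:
u(h) = √2*√h (u(h) = √(2*h) = √2*√h)
138280/(-93704) + 449703/u(268) = 138280/(-93704) + 449703/((√2*√268)) = 138280*(-1/93704) + 449703/((√2*(2*√67))) = -17285/11713 + 449703/((2*√134)) = -17285/11713 + 449703*(√134/268) = -17285/11713 + 449703*√134/268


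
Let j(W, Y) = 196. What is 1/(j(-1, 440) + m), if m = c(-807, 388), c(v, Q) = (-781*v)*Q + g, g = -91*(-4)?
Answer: 1/244544156 ≈ 4.0892e-9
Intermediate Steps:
g = 364
c(v, Q) = 364 - 781*Q*v (c(v, Q) = (-781*v)*Q + 364 = -781*Q*v + 364 = 364 - 781*Q*v)
m = 244543960 (m = 364 - 781*388*(-807) = 364 + 244543596 = 244543960)
1/(j(-1, 440) + m) = 1/(196 + 244543960) = 1/244544156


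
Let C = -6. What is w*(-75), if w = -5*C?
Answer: -2250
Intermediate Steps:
w = 30 (w = -5*(-6) = 30)
w*(-75) = 30*(-75) = -2250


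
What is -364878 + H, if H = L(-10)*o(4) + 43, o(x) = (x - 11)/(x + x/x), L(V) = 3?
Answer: -1824196/5 ≈ -3.6484e+5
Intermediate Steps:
o(x) = (-11 + x)/(1 + x) (o(x) = (-11 + x)/(x + 1) = (-11 + x)/(1 + x))
H = 194/5 (H = 3*((-11 + 4)/(1 + 4)) + 43 = 3*(-7/5) + 43 = -21/5 + 43 = 194/5 ≈ 38.800)
-364878 + H = -364878 + 194/5 = -1824196/5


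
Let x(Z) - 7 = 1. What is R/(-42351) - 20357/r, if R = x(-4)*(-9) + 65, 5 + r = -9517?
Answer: 287401987/134422074 ≈ 2.1381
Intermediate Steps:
r = -9522 (r = -5 - 9517 = -9522)
x(Z) = 8 (x(Z) = 7 + 1 = 8)
R = -7 (R = 8*(-9) + 65 = -72 + 65 = -7)
R/(-42351) - 20357/r = -7/(-42351) - 20357/(-9522) = -7*(-1/42351) - 20357*(-1/9522) = 7/42351 + 20357/9522 = 287401987/134422074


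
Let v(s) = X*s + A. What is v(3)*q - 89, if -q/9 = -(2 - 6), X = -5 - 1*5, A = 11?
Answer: 595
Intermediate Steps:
X = -10 (X = -5 - 5 = -10)
q = -36 (q = -(-9)*(2 - 6) = -(-9)*(-4) = -9*4 = -36)
v(s) = 11 - 10*s (v(s) = -10*s + 11 = 11 - 10*s)
v(3)*q - 89 = (11 - 10*3)*(-36) - 89 = (11 - 30)*(-36) - 89 = -19*(-36) - 89 = 684 - 89 = 595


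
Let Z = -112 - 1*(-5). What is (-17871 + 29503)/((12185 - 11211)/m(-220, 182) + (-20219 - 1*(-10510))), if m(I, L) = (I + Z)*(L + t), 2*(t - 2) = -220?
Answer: -70367784/58734839 ≈ -1.1981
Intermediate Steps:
Z = -107 (Z = -112 + 5 = -107)
t = -108 (t = 2 + (½)*(-220) = 2 - 110 = -108)
m(I, L) = (-108 + L)*(-107 + I) (m(I, L) = (I - 107)*(L - 108) = (-107 + I)*(-108 + L) = (-108 + L)*(-107 + I))
(-17871 + 29503)/((12185 - 11211)/m(-220, 182) + (-20219 - 1*(-10510))) = (-17871 + 29503)/((12185 - 11211)/(11556 - 108*(-220) - 107*182 - 220*182) + (-20219 - 1*(-10510))) = 11632/(974/(11556 + 23760 - 19474 - 40040) + (-20219 + 10510)) = 11632/(974/(-24198) - 9709) = 11632/(974*(-1/24198) - 9709) = 11632/(-487/12099 - 9709) = 11632/(-117469678/12099) = 11632*(-12099/117469678) = -70367784/58734839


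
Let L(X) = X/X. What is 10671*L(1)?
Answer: 10671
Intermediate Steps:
L(X) = 1
10671*L(1) = 10671*1 = 10671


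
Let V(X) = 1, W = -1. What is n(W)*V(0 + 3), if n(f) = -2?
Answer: -2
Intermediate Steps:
n(W)*V(0 + 3) = -2*1 = -2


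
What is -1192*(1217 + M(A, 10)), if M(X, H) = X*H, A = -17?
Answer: -1248024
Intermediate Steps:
M(X, H) = H*X
-1192*(1217 + M(A, 10)) = -1192*(1217 + 10*(-17)) = -1192*(1217 - 170) = -1192*1047 = -1248024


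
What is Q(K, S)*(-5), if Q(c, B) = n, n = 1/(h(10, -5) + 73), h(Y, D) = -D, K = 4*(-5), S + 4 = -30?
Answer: -5/78 ≈ -0.064103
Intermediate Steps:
S = -34 (S = -4 - 30 = -34)
K = -20
n = 1/78 (n = 1/(-1*(-5) + 73) = 1/(5 + 73) = 1/78 ≈ 0.012821)
Q(c, B) = 1/78
Q(K, S)*(-5) = (1/78)*(-5) = -5/78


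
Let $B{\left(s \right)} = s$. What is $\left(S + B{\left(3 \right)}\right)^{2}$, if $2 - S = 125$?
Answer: $14400$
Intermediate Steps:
$S = -123$ ($S = 2 - 125 = -123$)
$\left(S + B{\left(3 \right)}\right)^{2} = \left(-123 + 3\right)^{2} = \left(-120\right)^{2} = 14400$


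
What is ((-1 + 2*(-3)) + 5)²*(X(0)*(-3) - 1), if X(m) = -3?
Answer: 32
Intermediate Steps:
((-1 + 2*(-3)) + 5)²*(X(0)*(-3) - 1) = ((-1 + 2*(-3)) + 5)²*(-3*(-3) - 1) = ((-1 - 6) + 5)²*(9 - 1) = (-7 + 5)²*8 = (-2)²*8 = 4*8 = 32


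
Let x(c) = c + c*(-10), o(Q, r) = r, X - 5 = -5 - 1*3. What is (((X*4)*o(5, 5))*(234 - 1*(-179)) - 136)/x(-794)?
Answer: -12458/3573 ≈ -3.4867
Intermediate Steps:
X = -3 (X = 5 + (-5 - 1*3) = 5 + (-5 - 3) = 5 - 8 = -3)
x(c) = -9*c (x(c) = c - 10*c = -9*c)
(((X*4)*o(5, 5))*(234 - 1*(-179)) - 136)/x(-794) = ((-3*4*5)*(234 - 1*(-179)) - 136)/((-9*(-794))) = ((-12*5)*(234 + 179) - 136)/7146 = (-60*413 - 136)*(1/7146) = (-24780 - 136)*(1/7146) = -24916*1/7146 = -12458/3573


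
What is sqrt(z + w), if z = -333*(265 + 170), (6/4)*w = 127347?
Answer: I*sqrt(59957) ≈ 244.86*I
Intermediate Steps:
w = 84898 (w = (2/3)*127347 = 84898)
z = -144855 (z = -333*435 = -144855)
sqrt(z + w) = sqrt(-144855 + 84898) = sqrt(-59957) = I*sqrt(59957)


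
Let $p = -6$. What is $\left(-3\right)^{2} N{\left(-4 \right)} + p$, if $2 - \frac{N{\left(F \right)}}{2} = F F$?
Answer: $-258$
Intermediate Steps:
$N{\left(F \right)} = 4 - 2 F^{2}$ ($N{\left(F \right)} = 4 - 2 F F = 4 - 2 F^{2}$)
$\left(-3\right)^{2} N{\left(-4 \right)} + p = \left(-3\right)^{2} \left(4 - 2 \left(-4\right)^{2}\right) - 6 = 9 \left(4 - 32\right) - 6 = 9 \left(-28\right) - 6 = -252 - 6 = -258$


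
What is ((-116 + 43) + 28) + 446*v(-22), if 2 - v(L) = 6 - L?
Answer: -11641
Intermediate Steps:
v(L) = -4 + L (v(L) = 2 - (6 - L) = 2 + (-6 + L) = -4 + L)
((-116 + 43) + 28) + 446*v(-22) = ((-116 + 43) + 28) + 446*(-4 - 22) = (-73 + 28) + 446*(-26) = -45 - 11596 = -11641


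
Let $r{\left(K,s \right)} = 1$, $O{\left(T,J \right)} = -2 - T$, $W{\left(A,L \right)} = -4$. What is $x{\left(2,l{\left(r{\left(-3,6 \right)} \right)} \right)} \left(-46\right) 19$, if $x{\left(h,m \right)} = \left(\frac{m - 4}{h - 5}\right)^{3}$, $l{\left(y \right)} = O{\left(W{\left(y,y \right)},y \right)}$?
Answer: $- \frac{6992}{27} \approx -258.96$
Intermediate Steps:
$l{\left(y \right)} = 2$ ($l{\left(y \right)} = -2 - -4 = -2 + 4 = 2$)
$x{\left(h,m \right)} = \frac{\left(-4 + m\right)^{3}}{\left(-5 + h\right)^{3}}$ ($x{\left(h,m \right)} = \left(\frac{-4 + m}{-5 + h}\right)^{3} = \frac{\left(-4 + m\right)^{3}}{\left(-5 + h\right)^{3}}$)
$x{\left(2,l{\left(r{\left(-3,6 \right)} \right)} \right)} \left(-46\right) 19 = \frac{\left(-4 + 2\right)^{3}}{\left(-5 + 2\right)^{3}} \left(-46\right) 19 = \frac{\left(-2\right)^{3}}{-27} \left(-46\right) 19 = \left(- \frac{1}{27}\right) \left(-8\right) \left(-46\right) 19 = \frac{8}{27} \left(-46\right) 19 = \left(- \frac{368}{27}\right) 19 = - \frac{6992}{27}$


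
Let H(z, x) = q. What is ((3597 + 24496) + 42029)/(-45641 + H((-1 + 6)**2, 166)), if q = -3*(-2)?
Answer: -70122/45635 ≈ -1.5366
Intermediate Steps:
q = 6
H(z, x) = 6
((3597 + 24496) + 42029)/(-45641 + H((-1 + 6)**2, 166)) = ((3597 + 24496) + 42029)/(-45641 + 6) = (28093 + 42029)/(-45635) = 70122*(-1/45635) = -70122/45635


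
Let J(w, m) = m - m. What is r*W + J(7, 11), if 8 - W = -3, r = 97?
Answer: 1067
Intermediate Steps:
J(w, m) = 0
W = 11 (W = 8 - 1*(-3) = 8 + 3 = 11)
r*W + J(7, 11) = 97*11 + 0 = 1067 + 0 = 1067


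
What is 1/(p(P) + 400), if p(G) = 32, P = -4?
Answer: 1/432 ≈ 0.0023148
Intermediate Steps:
1/(p(P) + 400) = 1/(32 + 400) = 1/432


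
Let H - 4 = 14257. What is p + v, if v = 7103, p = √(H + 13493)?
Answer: 7103 + √27754 ≈ 7269.6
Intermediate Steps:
H = 14261 (H = 4 + 14257 = 14261)
p = √27754 (p = √(14261 + 13493) = √27754 ≈ 166.60)
p + v = √27754 + 7103 = 7103 + √27754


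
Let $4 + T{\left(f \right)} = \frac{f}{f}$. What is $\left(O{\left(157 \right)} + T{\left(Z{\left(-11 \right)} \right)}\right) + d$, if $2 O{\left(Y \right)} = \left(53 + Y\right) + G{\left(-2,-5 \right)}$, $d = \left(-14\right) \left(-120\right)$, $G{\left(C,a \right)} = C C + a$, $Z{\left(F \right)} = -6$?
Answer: $\frac{3563}{2} \approx 1781.5$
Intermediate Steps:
$G{\left(C,a \right)} = a + C^{2}$ ($G{\left(C,a \right)} = C^{2} + a = a + C^{2}$)
$T{\left(f \right)} = -3$ ($T{\left(f \right)} = -4 + \frac{f}{f} = -4 + 1 = -3$)
$d = 1680$
$O{\left(Y \right)} = 26 + \frac{Y}{2}$ ($O{\left(Y \right)} = \frac{\left(53 + Y\right) - \left(5 - \left(-2\right)^{2}\right)}{2} = \frac{\left(53 + Y\right) + \left(-5 + 4\right)}{2} = \frac{\left(53 + Y\right) - 1}{2} = \frac{52 + Y}{2} = 26 + \frac{Y}{2}$)
$\left(O{\left(157 \right)} + T{\left(Z{\left(-11 \right)} \right)}\right) + d = \left(\left(26 + \frac{1}{2} \cdot 157\right) - 3\right) + 1680 = \left(\left(26 + \frac{157}{2}\right) - 3\right) + 1680 = \left(\frac{209}{2} - 3\right) + 1680 = \frac{203}{2} + 1680 = \frac{3563}{2}$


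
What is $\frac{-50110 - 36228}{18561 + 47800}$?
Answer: $- \frac{86338}{66361} \approx -1.301$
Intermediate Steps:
$\frac{-50110 - 36228}{18561 + 47800} = \frac{-50110 - 36228}{66361} = \left(-86338\right) \frac{1}{66361} = - \frac{86338}{66361}$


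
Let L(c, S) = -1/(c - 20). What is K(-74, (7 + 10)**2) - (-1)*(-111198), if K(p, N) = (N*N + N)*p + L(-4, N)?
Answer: -151515311/24 ≈ -6.3131e+6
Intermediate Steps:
L(c, S) = -1/(-20 + c)
K(p, N) = 1/24 + p*(N + N**2) (K(p, N) = (N*N + N)*p - 1/(-20 - 4) = (N**2 + N)*p - 1/(-24) = (N + N**2)*p - 1*(-1/24) = p*(N + N**2) + 1/24 = 1/24 + p*(N + N**2))
K(-74, (7 + 10)**2) - (-1)*(-111198) = (1/24 + (7 + 10)**2*(-74) - 74*(7 + 10)**4) - (-1)*(-111198) = (1/24 + 17**2*(-74) - 74*(17**2)**2) - 1*111198 = (1/24 + 289*(-74) - 74*289**2) - 111198 = (1/24 - 21386 - 74*83521) - 111198 = (1/24 - 21386 - 6180554) - 111198 = -148846559/24 - 111198 = -151515311/24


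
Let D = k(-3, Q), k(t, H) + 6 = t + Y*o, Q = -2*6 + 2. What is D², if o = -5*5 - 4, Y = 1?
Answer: 1444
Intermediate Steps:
Q = -10 (Q = -12 + 2 = -10)
o = -29 (o = -25 - 4 = -29)
k(t, H) = -35 + t (k(t, H) = -6 + (t + 1*(-29)) = -6 + (t - 29) = -6 + (-29 + t) = -35 + t)
D = -38 (D = -35 - 3 = -38)
D² = (-38)² = 1444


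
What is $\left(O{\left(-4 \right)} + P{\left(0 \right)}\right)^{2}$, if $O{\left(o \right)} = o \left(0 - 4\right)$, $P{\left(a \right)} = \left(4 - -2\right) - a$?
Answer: $484$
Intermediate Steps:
$P{\left(a \right)} = 6 - a$ ($P{\left(a \right)} = \left(4 + 2\right) - a = 6 - a$)
$O{\left(o \right)} = - 4 o$ ($O{\left(o \right)} = o \left(-4\right) = - 4 o$)
$\left(O{\left(-4 \right)} + P{\left(0 \right)}\right)^{2} = \left(\left(-4\right) \left(-4\right) + \left(6 - 0\right)\right)^{2} = \left(16 + \left(6 + 0\right)\right)^{2} = \left(16 + 6\right)^{2} = 22^{2} = 484$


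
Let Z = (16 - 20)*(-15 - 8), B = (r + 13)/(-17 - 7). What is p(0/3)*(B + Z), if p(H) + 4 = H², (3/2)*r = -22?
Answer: -6629/18 ≈ -368.28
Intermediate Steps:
r = -44/3 (r = (⅔)*(-22) = -44/3 ≈ -14.667)
B = 5/72 (B = (-44/3 + 13)/(-17 - 7) = -5/3/(-24) = -5/3*(-1/24) = 5/72 ≈ 0.069444)
Z = 92 (Z = -4*(-23) = 92)
p(H) = -4 + H²
p(0/3)*(B + Z) = (-4 + (0/3)²)*(5/72 + 92) = (-4 + (0*(⅓))²)*(6629/72) = (-4 + 0²)*(6629/72) = (-4 + 0)*(6629/72) = -4*6629/72 = -6629/18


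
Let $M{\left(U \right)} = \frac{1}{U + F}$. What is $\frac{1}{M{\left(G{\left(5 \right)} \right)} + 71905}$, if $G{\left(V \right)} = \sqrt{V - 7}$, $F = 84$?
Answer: $\frac{507505574}{36492194338491} + \frac{i \sqrt{2}}{36492194338491} \approx 1.3907 \cdot 10^{-5} + 3.8754 \cdot 10^{-14} i$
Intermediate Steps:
$G{\left(V \right)} = \sqrt{-7 + V}$
$M{\left(U \right)} = \frac{1}{84 + U}$ ($M{\left(U \right)} = \frac{1}{U + 84} = \frac{1}{84 + U}$)
$\frac{1}{M{\left(G{\left(5 \right)} \right)} + 71905} = \frac{1}{\frac{1}{84 + \sqrt{-7 + 5}} + 71905} = \frac{1}{\frac{1}{84 + \sqrt{-2}} + 71905} = \frac{1}{\frac{1}{84 + i \sqrt{2}} + 71905} = \frac{1}{71905 + \frac{1}{84 + i \sqrt{2}}}$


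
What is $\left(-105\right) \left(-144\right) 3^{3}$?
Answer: $408240$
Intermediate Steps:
$\left(-105\right) \left(-144\right) 3^{3} = 15120 \cdot 27 = 408240$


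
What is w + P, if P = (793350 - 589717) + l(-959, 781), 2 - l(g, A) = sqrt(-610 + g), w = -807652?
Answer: -604017 - I*sqrt(1569) ≈ -6.0402e+5 - 39.611*I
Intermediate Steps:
l(g, A) = 2 - sqrt(-610 + g)
P = 203635 - I*sqrt(1569) (P = (793350 - 589717) + (2 - sqrt(-610 - 959)) = 203633 + (2 - sqrt(-1569)) = 203633 + (2 - I*sqrt(1569)) = 203635 - I*sqrt(1569) ≈ 2.0364e+5 - 39.611*I)
w + P = -807652 + (203635 - I*sqrt(1569)) = -604017 - I*sqrt(1569)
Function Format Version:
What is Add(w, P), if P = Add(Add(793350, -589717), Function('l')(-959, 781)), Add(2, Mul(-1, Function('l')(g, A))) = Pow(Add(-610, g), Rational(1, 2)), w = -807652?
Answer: Add(-604017, Mul(-1, I, Pow(1569, Rational(1, 2)))) ≈ Add(-6.0402e+5, Mul(-39.611, I))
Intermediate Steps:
Function('l')(g, A) = Add(2, Mul(-1, Pow(Add(-610, g), Rational(1, 2))))
P = Add(203635, Mul(-1, I, Pow(1569, Rational(1, 2)))) (P = Add(Add(793350, -589717), Add(2, Mul(-1, Pow(Add(-610, -959), Rational(1, 2))))) = Add(203633, Add(2, Mul(-1, Pow(-1569, Rational(1, 2))))) = Add(203633, Add(2, Mul(-1, Mul(I, Pow(1569, Rational(1, 2)))))) = Add(203633, Add(2, Mul(-1, I, Pow(1569, Rational(1, 2))))) = Add(203635, Mul(-1, I, Pow(1569, Rational(1, 2)))) ≈ Add(2.0364e+5, Mul(-39.611, I)))
Add(w, P) = Add(-807652, Add(203635, Mul(-1, I, Pow(1569, Rational(1, 2))))) = Add(-604017, Mul(-1, I, Pow(1569, Rational(1, 2))))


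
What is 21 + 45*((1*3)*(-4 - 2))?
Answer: -789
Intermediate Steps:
21 + 45*((1*3)*(-4 - 2)) = 21 + 45*(3*(-6)) = 21 + 45*(-18) = 21 - 810 = -789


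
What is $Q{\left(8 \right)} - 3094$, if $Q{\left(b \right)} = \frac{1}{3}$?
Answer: $- \frac{9281}{3} \approx -3093.7$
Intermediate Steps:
$Q{\left(b \right)} = \frac{1}{3}$
$Q{\left(8 \right)} - 3094 = \frac{1}{3} - 3094 = - \frac{9281}{3}$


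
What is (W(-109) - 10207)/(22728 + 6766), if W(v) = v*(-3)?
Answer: -4940/14747 ≈ -0.33498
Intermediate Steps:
W(v) = -3*v
(W(-109) - 10207)/(22728 + 6766) = (-3*(-109) - 10207)/(22728 + 6766) = (327 - 10207)/29494 = -9880*1/29494 = -4940/14747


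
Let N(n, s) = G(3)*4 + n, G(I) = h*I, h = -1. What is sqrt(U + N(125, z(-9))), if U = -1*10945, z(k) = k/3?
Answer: 4*I*sqrt(677) ≈ 104.08*I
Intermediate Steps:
G(I) = -I
z(k) = k/3 (z(k) = k*(1/3) = k/3)
U = -10945
N(n, s) = -12 + n (N(n, s) = -1*3*4 + n = -3*4 + n = -12 + n)
sqrt(U + N(125, z(-9))) = sqrt(-10945 + (-12 + 125)) = sqrt(-10945 + 113) = sqrt(-10832) = 4*I*sqrt(677)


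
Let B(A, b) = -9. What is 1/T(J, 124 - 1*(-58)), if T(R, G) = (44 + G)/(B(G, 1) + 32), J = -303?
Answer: 23/226 ≈ 0.10177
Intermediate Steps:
T(R, G) = 44/23 + G/23 (T(R, G) = (44 + G)/(-9 + 32) = (44 + G)/23 = (44 + G)*(1/23) = 44/23 + G/23)
1/T(J, 124 - 1*(-58)) = 1/(44/23 + (124 - 1*(-58))/23) = 1/(44/23 + (124 + 58)/23) = 1/(44/23 + (1/23)*182) = 1/(44/23 + 182/23) = 1/(226/23) = 23/226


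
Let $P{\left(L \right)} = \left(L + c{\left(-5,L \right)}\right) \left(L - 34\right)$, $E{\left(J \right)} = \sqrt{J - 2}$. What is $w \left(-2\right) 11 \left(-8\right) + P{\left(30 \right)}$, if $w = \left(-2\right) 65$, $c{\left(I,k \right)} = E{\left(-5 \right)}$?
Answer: $-23000 - 4 i \sqrt{7} \approx -23000.0 - 10.583 i$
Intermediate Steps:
$E{\left(J \right)} = \sqrt{-2 + J}$
$c{\left(I,k \right)} = i \sqrt{7}$ ($c{\left(I,k \right)} = \sqrt{-2 - 5} = \sqrt{-7} = i \sqrt{7}$)
$w = -130$
$P{\left(L \right)} = \left(-34 + L\right) \left(L + i \sqrt{7}\right)$ ($P{\left(L \right)} = \left(L + i \sqrt{7}\right) \left(L - 34\right) = \left(L + i \sqrt{7}\right) \left(-34 + L\right) = \left(-34 + L\right) \left(L + i \sqrt{7}\right)$)
$w \left(-2\right) 11 \left(-8\right) + P{\left(30 \right)} = - 130 \left(-2\right) 11 \left(-8\right) + \left(30^{2} - 1020 - 34 i \sqrt{7} + i 30 \sqrt{7}\right) = - 130 \left(\left(-22\right) \left(-8\right)\right) + \left(900 - 1020 - 34 i \sqrt{7} + 30 i \sqrt{7}\right) = \left(-130\right) 176 - \left(120 + 4 i \sqrt{7}\right) = -22880 - \left(120 + 4 i \sqrt{7}\right) = -23000 - 4 i \sqrt{7}$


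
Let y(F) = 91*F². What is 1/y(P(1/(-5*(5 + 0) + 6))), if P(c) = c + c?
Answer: 361/364 ≈ 0.99176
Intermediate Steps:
P(c) = 2*c
1/y(P(1/(-5*(5 + 0) + 6))) = 1/(91*(2/(-5*(5 + 0) + 6))²) = 1/(91*(2/(-5*5 + 6))²) = 1/(91*(2/(-25 + 6))²) = 1/(91*(2/(-19))²) = 1/(91*(2*(-1/19))²) = 1/(91*(-2/19)²) = 1/(91*(4/361)) = 1/(364/361) = 361/364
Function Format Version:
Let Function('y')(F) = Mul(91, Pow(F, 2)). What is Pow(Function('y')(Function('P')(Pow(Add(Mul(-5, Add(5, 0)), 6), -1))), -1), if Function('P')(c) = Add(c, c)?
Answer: Rational(361, 364) ≈ 0.99176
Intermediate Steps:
Function('P')(c) = Mul(2, c)
Pow(Function('y')(Function('P')(Pow(Add(Mul(-5, Add(5, 0)), 6), -1))), -1) = Pow(Mul(91, Pow(Mul(2, Pow(Add(Mul(-5, Add(5, 0)), 6), -1)), 2)), -1) = Pow(Mul(91, Pow(Mul(2, Pow(Add(Mul(-5, 5), 6), -1)), 2)), -1) = Pow(Mul(91, Pow(Mul(2, Pow(Add(-25, 6), -1)), 2)), -1) = Pow(Mul(91, Pow(Mul(2, Pow(-19, -1)), 2)), -1) = Pow(Mul(91, Pow(Mul(2, Rational(-1, 19)), 2)), -1) = Pow(Mul(91, Pow(Rational(-2, 19), 2)), -1) = Pow(Mul(91, Rational(4, 361)), -1) = Pow(Rational(364, 361), -1) = Rational(361, 364)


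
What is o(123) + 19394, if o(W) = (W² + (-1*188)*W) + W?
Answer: 11522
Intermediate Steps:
o(W) = W² - 187*W (o(W) = (W² - 188*W) + W = W² - 187*W)
o(123) + 19394 = 123*(-187 + 123) + 19394 = 123*(-64) + 19394 = -7872 + 19394 = 11522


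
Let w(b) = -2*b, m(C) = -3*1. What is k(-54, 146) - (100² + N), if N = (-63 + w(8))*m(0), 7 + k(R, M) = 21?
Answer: -10223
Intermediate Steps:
k(R, M) = 14 (k(R, M) = -7 + 21 = 14)
m(C) = -3
N = 237 (N = (-63 - 2*8)*(-3) = (-63 - 16)*(-3) = -79*(-3) = 237)
k(-54, 146) - (100² + N) = 14 - (100² + 237) = 14 - (10000 + 237) = 14 - 1*10237 = 14 - 10237 = -10223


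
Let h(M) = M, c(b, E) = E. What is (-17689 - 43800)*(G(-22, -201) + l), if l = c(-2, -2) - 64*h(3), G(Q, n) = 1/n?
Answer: 2397763555/201 ≈ 1.1929e+7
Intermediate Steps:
l = -194 (l = -2 - 64*3 = -2 - 192 = -194)
(-17689 - 43800)*(G(-22, -201) + l) = (-17689 - 43800)*(1/(-201) - 194) = -61489*(-1/201 - 194) = -61489*(-38995/201) = 2397763555/201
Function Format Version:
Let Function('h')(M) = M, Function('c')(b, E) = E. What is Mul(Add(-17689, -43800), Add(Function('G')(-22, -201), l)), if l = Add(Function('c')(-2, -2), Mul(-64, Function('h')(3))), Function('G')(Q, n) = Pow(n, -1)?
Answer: Rational(2397763555, 201) ≈ 1.1929e+7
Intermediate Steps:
l = -194 (l = Add(-2, Mul(-64, 3)) = Add(-2, -192) = -194)
Mul(Add(-17689, -43800), Add(Function('G')(-22, -201), l)) = Mul(Add(-17689, -43800), Add(Pow(-201, -1), -194)) = Mul(-61489, Add(Rational(-1, 201), -194)) = Mul(-61489, Rational(-38995, 201)) = Rational(2397763555, 201)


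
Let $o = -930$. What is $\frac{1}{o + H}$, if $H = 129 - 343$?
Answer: $- \frac{1}{1144} \approx -0.00087413$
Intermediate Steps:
$H = -214$ ($H = 129 - 343 = -214$)
$\frac{1}{o + H} = \frac{1}{-930 - 214} = \frac{1}{-1144} = - \frac{1}{1144}$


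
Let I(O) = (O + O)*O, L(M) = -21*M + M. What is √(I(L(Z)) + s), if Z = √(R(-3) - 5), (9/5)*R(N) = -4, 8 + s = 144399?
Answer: √1247519/3 ≈ 372.31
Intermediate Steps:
s = 144391 (s = -8 + 144399 = 144391)
R(N) = -20/9 (R(N) = (5/9)*(-4) = -20/9)
Z = I*√65/3 (Z = √(-20/9 - 5) = √(-65/9) = I*√65/3 ≈ 2.6874*I)
L(M) = -20*M
I(O) = 2*O² (I(O) = (2*O)*O = 2*O²)
√(I(L(Z)) + s) = √(2*(-20*I*√65/3)² + 144391) = √(2*(-26000/9) + 144391) = √(-52000/9 + 144391) = √(1247519/9) = √1247519/3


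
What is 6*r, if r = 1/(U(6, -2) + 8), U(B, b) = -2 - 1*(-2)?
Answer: ¾ ≈ 0.75000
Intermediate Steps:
U(B, b) = 0 (U(B, b) = -2 + 2 = 0)
r = ⅛ (r = 1/(0 + 8) = 1/8 = ⅛ ≈ 0.12500)
6*r = 6*(⅛) = ¾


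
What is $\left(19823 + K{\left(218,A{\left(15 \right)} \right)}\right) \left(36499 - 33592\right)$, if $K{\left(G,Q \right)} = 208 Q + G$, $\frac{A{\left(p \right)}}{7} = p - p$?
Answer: $58259187$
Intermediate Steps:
$A{\left(p \right)} = 0$ ($A{\left(p \right)} = 7 \left(p - p\right) = 7 \cdot 0 = 0$)
$K{\left(G,Q \right)} = G + 208 Q$
$\left(19823 + K{\left(218,A{\left(15 \right)} \right)}\right) \left(36499 - 33592\right) = \left(19823 + \left(218 + 208 \cdot 0\right)\right) \left(36499 - 33592\right) = \left(19823 + \left(218 + 0\right)\right) 2907 = \left(19823 + 218\right) 2907 = 20041 \cdot 2907 = 58259187$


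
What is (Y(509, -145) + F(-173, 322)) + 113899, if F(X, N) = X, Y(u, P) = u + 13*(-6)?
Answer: 114157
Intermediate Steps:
Y(u, P) = -78 + u (Y(u, P) = u - 78 = -78 + u)
(Y(509, -145) + F(-173, 322)) + 113899 = ((-78 + 509) - 173) + 113899 = (431 - 173) + 113899 = 258 + 113899 = 114157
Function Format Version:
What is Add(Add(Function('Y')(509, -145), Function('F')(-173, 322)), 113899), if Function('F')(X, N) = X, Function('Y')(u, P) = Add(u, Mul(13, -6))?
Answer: 114157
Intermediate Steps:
Function('Y')(u, P) = Add(-78, u) (Function('Y')(u, P) = Add(u, -78) = Add(-78, u))
Add(Add(Function('Y')(509, -145), Function('F')(-173, 322)), 113899) = Add(Add(Add(-78, 509), -173), 113899) = Add(Add(431, -173), 113899) = Add(258, 113899) = 114157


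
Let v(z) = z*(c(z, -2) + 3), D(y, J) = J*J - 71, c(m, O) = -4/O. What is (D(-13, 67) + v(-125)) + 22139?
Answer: 25932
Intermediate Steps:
D(y, J) = -71 + J² (D(y, J) = J² - 71 = -71 + J²)
v(z) = 5*z (v(z) = z*(-4/(-2) + 3) = z*(-4*(-½) + 3) = z*(2 + 3) = z*5 = 5*z)
(D(-13, 67) + v(-125)) + 22139 = ((-71 + 67²) + 5*(-125)) + 22139 = ((-71 + 4489) - 625) + 22139 = (4418 - 625) + 22139 = 3793 + 22139 = 25932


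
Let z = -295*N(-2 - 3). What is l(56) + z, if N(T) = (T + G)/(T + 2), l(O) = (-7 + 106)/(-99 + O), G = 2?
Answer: -12784/43 ≈ -297.30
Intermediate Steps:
l(O) = 99/(-99 + O)
N(T) = 1 (N(T) = (T + 2)/(T + 2) = (2 + T)/(2 + T) = 1)
z = -295 (z = -295*1 = -295)
l(56) + z = 99/(-99 + 56) - 295 = 99/(-43) - 295 = 99*(-1/43) - 295 = -99/43 - 295 = -12784/43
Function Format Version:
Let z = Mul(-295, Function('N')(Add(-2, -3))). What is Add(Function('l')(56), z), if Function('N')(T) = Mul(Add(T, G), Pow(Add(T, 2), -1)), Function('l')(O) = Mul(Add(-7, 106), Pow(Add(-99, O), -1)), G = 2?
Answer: Rational(-12784, 43) ≈ -297.30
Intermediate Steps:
Function('l')(O) = Mul(99, Pow(Add(-99, O), -1))
Function('N')(T) = 1 (Function('N')(T) = Mul(Add(T, 2), Pow(Add(T, 2), -1)) = Mul(Add(2, T), Pow(Add(2, T), -1)) = 1)
z = -295 (z = Mul(-295, 1) = -295)
Add(Function('l')(56), z) = Add(Mul(99, Pow(Add(-99, 56), -1)), -295) = Add(Mul(99, Pow(-43, -1)), -295) = Add(Mul(99, Rational(-1, 43)), -295) = Add(Rational(-99, 43), -295) = Rational(-12784, 43)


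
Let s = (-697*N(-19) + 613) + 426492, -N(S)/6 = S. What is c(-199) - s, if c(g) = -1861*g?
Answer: 22692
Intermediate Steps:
N(S) = -6*S
s = 347647 (s = (-(-4182)*(-19) + 613) + 426492 = (-697*114 + 613) + 426492 = (-79458 + 613) + 426492 = -78845 + 426492 = 347647)
c(-199) - s = -1861*(-199) - 1*347647 = 370339 - 347647 = 22692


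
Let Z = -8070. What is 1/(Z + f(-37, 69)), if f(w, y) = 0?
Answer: -1/8070 ≈ -0.00012392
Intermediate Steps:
1/(Z + f(-37, 69)) = 1/(-8070 + 0) = 1/(-8070) = -1/8070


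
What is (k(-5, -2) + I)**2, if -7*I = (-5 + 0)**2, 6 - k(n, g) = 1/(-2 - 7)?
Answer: 25600/3969 ≈ 6.4500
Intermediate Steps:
k(n, g) = 55/9 (k(n, g) = 6 - 1/(-2 - 7) = 6 - 1/(-9) = 6 - 1*(-1/9) = 6 + 1/9 = 55/9)
I = -25/7 (I = -(-5 + 0)**2/7 = -1/7*(-5)**2 = -1/7*25 = -25/7 ≈ -3.5714)
(k(-5, -2) + I)**2 = (55/9 - 25/7)**2 = (160/63)**2 = 25600/3969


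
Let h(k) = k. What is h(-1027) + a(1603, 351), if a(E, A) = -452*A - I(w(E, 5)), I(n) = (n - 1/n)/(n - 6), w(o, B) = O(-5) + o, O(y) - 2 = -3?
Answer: -58324079453/365256 ≈ -1.5968e+5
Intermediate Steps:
O(y) = -1 (O(y) = 2 - 3 = -1)
w(o, B) = -1 + o
I(n) = (n - 1/n)/(-6 + n)
a(E, A) = -452*A - (-1 + (-1 + E)²)/((-1 + E)*(-7 + E)) (a(E, A) = -452*A - (-1 + (-1 + E)²)/((-1 + E)*(-6 + (-1 + E))) = -452*A - (-1 + (-1 + E)²)/((-1 + E)*(-7 + E)))
h(-1027) + a(1603, 351) = -1027 + (1 - (-1 + 1603)² - 452*351*(-1 + 1603)*(-7 + 1603))/((-1 + 1603)*(-7 + 1603)) = -1027 + (1 - 1*1602² - 452*351*1602*1596)/(1602*1596) = -1027 + (1/1602)*(1/1596)*(1 - 1*2566404 - 405640164384) = -1027 + (1/1602)*(1/1596)*(1 - 2566404 - 405640164384) = -1027 + (1/1602)*(1/1596)*(-405642730787) = -1027 - 57948961541/365256 = -58324079453/365256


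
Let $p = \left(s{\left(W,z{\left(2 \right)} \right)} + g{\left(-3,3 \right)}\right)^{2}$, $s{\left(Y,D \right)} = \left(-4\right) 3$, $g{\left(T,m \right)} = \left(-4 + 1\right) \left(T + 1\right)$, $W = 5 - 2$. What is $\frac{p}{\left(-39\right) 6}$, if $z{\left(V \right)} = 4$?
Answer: $- \frac{2}{13} \approx -0.15385$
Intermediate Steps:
$W = 3$ ($W = 5 - 2 = 3$)
$g{\left(T,m \right)} = -3 - 3 T$ ($g{\left(T,m \right)} = - 3 \left(1 + T\right) = -3 - 3 T$)
$s{\left(Y,D \right)} = -12$
$p = 36$ ($p = \left(-12 - -6\right)^{2} = \left(-12 + \left(-3 + 9\right)\right)^{2} = \left(-12 + 6\right)^{2} = \left(-6\right)^{2} = 36$)
$\frac{p}{\left(-39\right) 6} = \frac{36}{\left(-39\right) 6} = \frac{36}{-234} = 36 \left(- \frac{1}{234}\right) = - \frac{2}{13}$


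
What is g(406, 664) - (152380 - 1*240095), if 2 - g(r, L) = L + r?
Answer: 86647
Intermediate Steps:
g(r, L) = 2 - L - r (g(r, L) = 2 - (L + r) = 2 + (-L - r) = 2 - L - r)
g(406, 664) - (152380 - 1*240095) = (2 - 1*664 - 1*406) - (152380 - 1*240095) = (2 - 664 - 406) - (152380 - 240095) = -1068 - 1*(-87715) = -1068 + 87715 = 86647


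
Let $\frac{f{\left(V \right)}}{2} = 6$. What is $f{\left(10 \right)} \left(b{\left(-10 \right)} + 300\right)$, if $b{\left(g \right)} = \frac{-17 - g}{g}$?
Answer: $\frac{18042}{5} \approx 3608.4$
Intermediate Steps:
$b{\left(g \right)} = \frac{-17 - g}{g}$
$f{\left(V \right)} = 12$ ($f{\left(V \right)} = 2 \cdot 6 = 12$)
$f{\left(10 \right)} \left(b{\left(-10 \right)} + 300\right) = 12 \left(\frac{-17 - -10}{-10} + 300\right) = 12 \left(- \frac{-17 + 10}{10} + 300\right) = 12 \left(\left(- \frac{1}{10}\right) \left(-7\right) + 300\right) = 12 \left(\frac{7}{10} + 300\right) = 12 \cdot \frac{3007}{10} = \frac{18042}{5}$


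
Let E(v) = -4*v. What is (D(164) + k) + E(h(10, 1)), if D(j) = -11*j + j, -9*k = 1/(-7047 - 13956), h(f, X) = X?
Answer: -310760387/189027 ≈ -1644.0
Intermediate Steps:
k = 1/189027 (k = -1/(9*(-7047 - 13956)) = -1/9/(-21003) = -1/9*(-1/21003) = 1/189027 ≈ 5.2902e-6)
D(j) = -10*j
(D(164) + k) + E(h(10, 1)) = (-10*164 + 1/189027) - 4*1 = (-1640 + 1/189027) - 4 = -310004279/189027 - 4 = -310760387/189027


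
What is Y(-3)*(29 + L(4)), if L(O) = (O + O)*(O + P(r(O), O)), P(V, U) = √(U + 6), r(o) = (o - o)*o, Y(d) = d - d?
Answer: 0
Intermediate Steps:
Y(d) = 0
r(o) = 0 (r(o) = 0*o = 0)
P(V, U) = √(6 + U)
L(O) = 2*O*(O + √(6 + O)) (L(O) = (O + O)*(O + √(6 + O)) = (2*O)*(O + √(6 + O)) = 2*O*(O + √(6 + O)))
Y(-3)*(29 + L(4)) = 0*(29 + 2*4*(4 + √(6 + 4))) = 0*(29 + 2*4*(4 + √10)) = 0*(29 + (32 + 8*√10)) = 0*(61 + 8*√10) = 0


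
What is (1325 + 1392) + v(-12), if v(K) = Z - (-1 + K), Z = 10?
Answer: 2740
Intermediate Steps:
v(K) = 11 - K (v(K) = 10 - (-1 + K) = 10 + (1 - K) = 11 - K)
(1325 + 1392) + v(-12) = (1325 + 1392) + (11 - 1*(-12)) = 2717 + (11 + 12) = 2717 + 23 = 2740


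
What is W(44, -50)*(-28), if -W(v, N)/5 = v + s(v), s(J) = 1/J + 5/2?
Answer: 71645/11 ≈ 6513.2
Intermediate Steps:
s(J) = 5/2 + 1/J (s(J) = 1/J + 5*(½) = 1/J + 5/2 = 5/2 + 1/J)
W(v, N) = -25/2 - 5*v - 5/v (W(v, N) = -5*(v + (5/2 + 1/v)) = -5*(5/2 + v + 1/v) = -25/2 - 5*v - 5/v)
W(44, -50)*(-28) = (-25/2 - 5*44 - 5/44)*(-28) = (-25/2 - 220 - 5*1/44)*(-28) = (-25/2 - 220 - 5/44)*(-28) = -10235/44*(-28) = 71645/11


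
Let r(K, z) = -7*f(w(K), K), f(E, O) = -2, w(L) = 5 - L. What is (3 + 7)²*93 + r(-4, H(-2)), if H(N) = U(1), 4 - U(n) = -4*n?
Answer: 9314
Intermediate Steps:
U(n) = 4 + 4*n (U(n) = 4 - (-4)*n = 4 + 4*n)
H(N) = 8 (H(N) = 4 + 4*1 = 4 + 4 = 8)
r(K, z) = 14 (r(K, z) = -7*(-2) = 14)
(3 + 7)²*93 + r(-4, H(-2)) = (3 + 7)²*93 + 14 = 10²*93 + 14 = 100*93 + 14 = 9300 + 14 = 9314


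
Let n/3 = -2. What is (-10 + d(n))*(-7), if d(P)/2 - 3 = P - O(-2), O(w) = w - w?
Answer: 112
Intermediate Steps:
O(w) = 0
n = -6 (n = 3*(-2) = -6)
d(P) = 6 + 2*P (d(P) = 6 + 2*(P - 1*0) = 6 + 2*(P + 0) = 6 + 2*P)
(-10 + d(n))*(-7) = (-10 + (6 + 2*(-6)))*(-7) = (-10 + (6 - 12))*(-7) = (-10 - 6)*(-7) = -16*(-7) = 112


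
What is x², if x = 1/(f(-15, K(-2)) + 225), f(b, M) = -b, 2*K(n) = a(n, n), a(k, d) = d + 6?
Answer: 1/57600 ≈ 1.7361e-5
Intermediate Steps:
a(k, d) = 6 + d
K(n) = 3 + n/2 (K(n) = (6 + n)/2 = 3 + n/2)
x = 1/240 (x = 1/(-1*(-15) + 225) = 1/(15 + 225) = 1/240 ≈ 0.0041667)
x² = (1/240)² = 1/57600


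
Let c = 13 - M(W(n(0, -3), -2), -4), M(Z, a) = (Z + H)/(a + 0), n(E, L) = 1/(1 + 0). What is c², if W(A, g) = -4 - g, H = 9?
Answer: 3481/16 ≈ 217.56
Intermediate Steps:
n(E, L) = 1 (n(E, L) = 1/1 = 1)
M(Z, a) = (9 + Z)/a (M(Z, a) = (Z + 9)/(a + 0) = (9 + Z)/a)
c = 59/4 (c = 13 - (9 + (-4 - 1*(-2)))/(-4) = 13 - (-1)*(9 + (-4 + 2))/4 = 13 - (-1)*(9 - 2)/4 = 13 - (-1)*7/4 = 13 - 1*(-7/4) = 13 + 7/4 = 59/4 ≈ 14.750)
c² = (59/4)² = 3481/16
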